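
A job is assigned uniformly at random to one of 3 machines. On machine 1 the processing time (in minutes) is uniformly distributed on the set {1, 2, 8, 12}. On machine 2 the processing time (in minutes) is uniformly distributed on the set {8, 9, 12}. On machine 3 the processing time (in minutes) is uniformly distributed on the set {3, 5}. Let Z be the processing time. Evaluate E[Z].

E[Z | machine 1] = (1+2+8+12)/4 = 23/4.
E[Z | machine 2] = (8+9+12)/3 = 29/3.
E[Z | machine 3] = (3+5)/2 = 4.
By the law of total expectation,
E[Z] = (1/3)·(23/4) + (1/3)·(29/3) + (1/3)·(4) = 233/36.

233/36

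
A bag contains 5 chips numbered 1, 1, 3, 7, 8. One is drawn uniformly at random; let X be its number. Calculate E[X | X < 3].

P(X < 3) = 2/5.
Σ over the event: 1·2/5 = 2/5.
E[X | X < 3] = (2/5) / (2/5) = 1.

1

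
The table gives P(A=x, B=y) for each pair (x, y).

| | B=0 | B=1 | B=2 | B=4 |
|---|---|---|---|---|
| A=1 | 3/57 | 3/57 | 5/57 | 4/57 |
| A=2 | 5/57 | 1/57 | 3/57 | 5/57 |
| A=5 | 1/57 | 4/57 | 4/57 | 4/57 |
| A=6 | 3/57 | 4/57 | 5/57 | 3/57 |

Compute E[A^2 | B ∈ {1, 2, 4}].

52/3

P(B ∈ {1, 2, 4}) = 15/19.
Summing A^2·P(A=x,B=y) over the conditioning event gives 260/19.
E[A^2 | B ∈ {1, 2, 4}] = (260/19) / (15/19) = 52/3.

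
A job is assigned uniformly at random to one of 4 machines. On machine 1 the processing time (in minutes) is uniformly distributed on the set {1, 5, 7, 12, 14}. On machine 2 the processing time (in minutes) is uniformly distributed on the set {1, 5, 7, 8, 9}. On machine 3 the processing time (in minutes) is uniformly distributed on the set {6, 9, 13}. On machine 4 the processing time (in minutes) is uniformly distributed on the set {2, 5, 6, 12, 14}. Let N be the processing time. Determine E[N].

116/15

E[N | machine 1] = (1+5+7+12+14)/5 = 39/5.
E[N | machine 2] = (1+5+7+8+9)/5 = 6.
E[N | machine 3] = (6+9+13)/3 = 28/3.
E[N | machine 4] = (2+5+6+12+14)/5 = 39/5.
E[N] = (1/4)·(39/5) + (1/4)·(6) + (1/4)·(28/3) + (1/4)·(39/5) = 116/15.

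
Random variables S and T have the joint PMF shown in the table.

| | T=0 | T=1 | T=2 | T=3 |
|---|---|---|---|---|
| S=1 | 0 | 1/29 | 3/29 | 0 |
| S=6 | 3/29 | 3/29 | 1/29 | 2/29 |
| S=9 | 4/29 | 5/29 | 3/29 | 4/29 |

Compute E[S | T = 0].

P(T = 0) = 7/29.
Summing S·P(S=x,T=y) over the conditioning event gives 54/29.
E[S | T = 0] = (54/29) / (7/29) = 54/7.

54/7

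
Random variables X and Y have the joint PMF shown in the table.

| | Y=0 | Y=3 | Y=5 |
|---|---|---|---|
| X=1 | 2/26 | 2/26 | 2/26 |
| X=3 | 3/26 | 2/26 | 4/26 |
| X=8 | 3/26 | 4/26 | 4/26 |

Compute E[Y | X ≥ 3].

29/10

P(X ≥ 3) = 10/13.
Σ Y·P over the event = 0·(3/26) + 3·(2/26) + 5·(4/26) + 0·(3/26) + 3·(4/26) + 5·(4/26) = 29/13.
E[Y | X ≥ 3] = (29/13) / (10/13) = 29/10.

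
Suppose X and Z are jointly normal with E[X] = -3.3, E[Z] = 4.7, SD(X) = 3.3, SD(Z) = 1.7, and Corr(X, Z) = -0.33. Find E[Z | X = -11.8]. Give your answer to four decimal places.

6.1450

For a bivariate normal, E[Z | X=x] = μ_Z + ρ·(σ_Z/σ_X)·(x − μ_X).
E[Z | X=-11.8] = 4.7 + (-0.33)·(1.7/3.3)·(-11.8 − (-3.3)) = 4.7 + (-0.17)·(-8.5) = 6.1450.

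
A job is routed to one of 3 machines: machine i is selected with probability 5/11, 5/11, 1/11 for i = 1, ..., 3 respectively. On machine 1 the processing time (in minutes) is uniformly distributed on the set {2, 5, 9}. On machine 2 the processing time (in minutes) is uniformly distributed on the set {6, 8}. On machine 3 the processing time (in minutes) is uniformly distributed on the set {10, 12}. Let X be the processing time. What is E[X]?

E[X | machine 1] = (2+5+9)/3 = 16/3.
E[X | machine 2] = (6+8)/2 = 7.
E[X | machine 3] = (10+12)/2 = 11.
E[X] = (5/11)·(16/3) + (5/11)·(7) + (1/11)·(11) = 218/33.

218/33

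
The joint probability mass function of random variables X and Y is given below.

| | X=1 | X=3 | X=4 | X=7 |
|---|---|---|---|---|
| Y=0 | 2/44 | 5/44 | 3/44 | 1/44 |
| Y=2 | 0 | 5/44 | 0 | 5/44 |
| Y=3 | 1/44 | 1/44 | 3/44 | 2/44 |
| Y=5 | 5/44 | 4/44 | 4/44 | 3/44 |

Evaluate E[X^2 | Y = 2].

P(Y = 2) = 5/22.
Σ X^2·P over the event = 9·(5/44) + 49·(5/44) = 145/22.
E[X^2 | Y = 2] = (145/22) / (5/22) = 29.

29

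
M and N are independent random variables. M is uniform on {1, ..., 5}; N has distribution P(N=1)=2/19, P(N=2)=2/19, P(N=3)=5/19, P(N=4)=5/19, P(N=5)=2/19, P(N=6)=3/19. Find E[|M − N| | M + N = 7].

P(M + N = 7) = 17/95.
Summing |M−N|·P(x,y) over outcomes with M + N = 7 gives 37/95.
E[|M − N| | M + N = 7] = (37/95) / (17/95) = 37/17.

37/17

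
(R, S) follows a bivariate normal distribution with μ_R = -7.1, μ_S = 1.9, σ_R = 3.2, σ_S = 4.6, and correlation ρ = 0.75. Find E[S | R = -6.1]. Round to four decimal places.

E[S | R=x] = μ_S + ρ(σ_S/σ_R)(x − μ_R) for jointly normal variables.
E[S | R=-6.1] = 1.9 + (0.75)·(4.6/3.2)·(-6.1 − (-7.1)) = 1.9 + (1.0781)·(1) = 2.9781.

2.9781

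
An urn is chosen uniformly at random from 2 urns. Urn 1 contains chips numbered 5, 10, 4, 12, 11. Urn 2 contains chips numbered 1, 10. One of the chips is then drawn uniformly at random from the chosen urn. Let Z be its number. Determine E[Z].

139/20

E[Z | urn 1] = (5+10+4+12+11)/5 = 42/5.
E[Z | urn 2] = (1+10)/2 = 11/2.
By the law of total expectation,
E[Z] = (1/2)·(42/5) + (1/2)·(11/2) = 139/20.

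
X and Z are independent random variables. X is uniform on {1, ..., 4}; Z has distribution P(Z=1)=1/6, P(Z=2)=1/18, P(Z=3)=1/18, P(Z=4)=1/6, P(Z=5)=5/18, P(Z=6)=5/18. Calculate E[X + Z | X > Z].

9/2

P(X > Z) = 1/6.
Summing (X+Z)·P(x,y) over outcomes with X > Z gives 3/4.
E[X + Z | X > Z] = (3/4) / (1/6) = 9/2.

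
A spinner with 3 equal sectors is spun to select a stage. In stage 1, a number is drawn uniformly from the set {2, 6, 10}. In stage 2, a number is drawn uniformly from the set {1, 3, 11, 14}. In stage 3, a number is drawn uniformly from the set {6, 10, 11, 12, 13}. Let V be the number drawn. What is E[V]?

E[V | stage 1] = (2+6+10)/3 = 6.
E[V | stage 2] = (1+3+11+14)/4 = 29/4.
E[V | stage 3] = (6+10+11+12+13)/5 = 52/5.
E[V] = (1/3)·(6) + (1/3)·(29/4) + (1/3)·(52/5) = 473/60.

473/60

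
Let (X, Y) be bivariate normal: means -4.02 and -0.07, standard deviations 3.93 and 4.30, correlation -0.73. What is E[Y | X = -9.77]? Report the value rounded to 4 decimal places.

The regression of Y on X has slope ρ·σ_Y/σ_X and passes through (μ_X, μ_Y).
E[Y | X=-9.77] = -0.07 + (-0.73)·(4.30/3.93)·(-9.77 − (-4.02)) = -0.07 + (-0.79873)·(-5.75) = 4.5227.

4.5227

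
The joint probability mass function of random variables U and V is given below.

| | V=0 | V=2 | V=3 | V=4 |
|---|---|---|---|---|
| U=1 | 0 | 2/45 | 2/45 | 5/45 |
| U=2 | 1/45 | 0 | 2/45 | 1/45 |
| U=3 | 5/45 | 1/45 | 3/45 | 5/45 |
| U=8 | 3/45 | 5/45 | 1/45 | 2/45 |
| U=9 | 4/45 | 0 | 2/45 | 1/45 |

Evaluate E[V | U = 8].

P(U = 8) = 11/45.
Σ V·P over the event = 0·(3/45) + 2·(5/45) + 3·(1/45) + 4·(2/45) = 7/15.
E[V | U = 8] = (7/15) / (11/45) = 21/11.

21/11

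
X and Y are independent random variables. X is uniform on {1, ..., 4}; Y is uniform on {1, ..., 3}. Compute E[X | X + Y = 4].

2

Outcomes with X + Y = 4: (1,3), (2,2), (3,1), each with probability 1/12.
E[X | X + Y = 4] = (1 + 2 + 3) / 3 = 2.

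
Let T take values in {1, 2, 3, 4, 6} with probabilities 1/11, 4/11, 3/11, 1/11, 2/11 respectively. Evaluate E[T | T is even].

P(T is even) = 7/11.
Σ over the event: 2·4/11 + 4·1/11 + 6·2/11 = 24/11.
E[T | T is even] = (24/11) / (7/11) = 24/7.

24/7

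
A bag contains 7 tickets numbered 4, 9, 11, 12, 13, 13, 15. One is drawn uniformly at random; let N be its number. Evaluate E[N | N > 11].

53/4

P(N > 11) = 4/7.
Σ over the event: 12·1/7 + 13·2/7 + 15·1/7 = 53/7.
E[N | N > 11] = (53/7) / (4/7) = 53/4.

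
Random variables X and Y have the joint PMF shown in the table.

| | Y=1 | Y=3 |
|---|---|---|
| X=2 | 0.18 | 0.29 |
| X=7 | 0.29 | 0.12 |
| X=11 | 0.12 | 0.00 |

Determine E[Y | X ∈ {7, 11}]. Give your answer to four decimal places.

1.4528

P(X ∈ {7, 11}) = 0.53.
Summing Y·P(X=x,Y=y) over the conditioning event gives 0.77.
E[Y | X ∈ {7, 11}] = (0.77) / (0.53) = 1.4528.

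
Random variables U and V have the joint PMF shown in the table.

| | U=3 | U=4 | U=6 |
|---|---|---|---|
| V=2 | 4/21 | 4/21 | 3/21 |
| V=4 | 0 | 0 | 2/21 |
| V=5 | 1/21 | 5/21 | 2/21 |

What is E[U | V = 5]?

P(V = 5) = 8/21.
Σ U·P over the event = 3·(1/21) + 4·(5/21) + 6·(2/21) = 5/3.
E[U | V = 5] = (5/3) / (8/21) = 35/8.

35/8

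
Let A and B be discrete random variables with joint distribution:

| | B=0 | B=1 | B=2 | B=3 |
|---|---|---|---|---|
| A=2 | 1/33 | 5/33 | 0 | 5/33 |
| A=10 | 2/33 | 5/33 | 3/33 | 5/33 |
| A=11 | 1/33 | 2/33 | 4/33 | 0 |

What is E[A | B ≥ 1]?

216/29

P(B ≥ 1) = 29/33.
Σ A·P over the event = 2·(5/33) + 2·(5/33) + 10·(5/33) + 10·(3/33) + 10·(5/33) + 11·(2/33) + 11·(4/33) = 72/11.
E[A | B ≥ 1] = (72/11) / (29/33) = 216/29.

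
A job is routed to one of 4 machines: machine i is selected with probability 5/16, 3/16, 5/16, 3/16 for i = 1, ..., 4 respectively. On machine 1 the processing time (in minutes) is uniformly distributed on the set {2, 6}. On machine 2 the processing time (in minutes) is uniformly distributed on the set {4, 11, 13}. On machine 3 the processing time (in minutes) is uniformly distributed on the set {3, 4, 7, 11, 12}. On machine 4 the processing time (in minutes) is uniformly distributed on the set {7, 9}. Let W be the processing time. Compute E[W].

109/16

E[W | machine 1] = (2+6)/2 = 4.
E[W | machine 2] = (4+11+13)/3 = 28/3.
E[W | machine 3] = (3+4+7+11+12)/5 = 37/5.
E[W | machine 4] = (7+9)/2 = 8.
By the law of total expectation,
E[W] = (5/16)·(4) + (3/16)·(28/3) + (5/16)·(37/5) + (3/16)·(8) = 109/16.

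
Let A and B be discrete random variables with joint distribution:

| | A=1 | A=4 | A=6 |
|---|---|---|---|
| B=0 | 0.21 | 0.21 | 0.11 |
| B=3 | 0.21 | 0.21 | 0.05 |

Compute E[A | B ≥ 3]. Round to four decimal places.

P(B ≥ 3) = 0.47.
Σ A·P over the event = 1·(0.21) + 4·(0.21) + 6·(0.05) = 1.35.
E[A | B ≥ 3] = (1.35) / (0.47) = 2.8723.

2.8723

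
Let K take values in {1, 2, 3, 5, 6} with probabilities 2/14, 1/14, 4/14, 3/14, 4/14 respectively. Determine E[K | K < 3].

4/3

P(K < 3) = 3/14.
Σ over the event: 1·1/7 + 2·1/14 = 2/7.
E[K | K < 3] = (2/7) / (3/14) = 4/3.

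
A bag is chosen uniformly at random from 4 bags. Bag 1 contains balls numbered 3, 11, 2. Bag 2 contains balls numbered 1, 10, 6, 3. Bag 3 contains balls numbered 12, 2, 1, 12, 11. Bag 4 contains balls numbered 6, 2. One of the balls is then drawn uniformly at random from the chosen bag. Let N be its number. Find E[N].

E[N | bag 1] = (3+11+2)/3 = 16/3.
E[N | bag 2] = (1+10+6+3)/4 = 5.
E[N | bag 3] = (12+2+1+12+11)/5 = 38/5.
E[N | bag 4] = (6+2)/2 = 4.
E[N] = (1/4)·(16/3) + (1/4)·(5) + (1/4)·(38/5) + (1/4)·(4) = 329/60.

329/60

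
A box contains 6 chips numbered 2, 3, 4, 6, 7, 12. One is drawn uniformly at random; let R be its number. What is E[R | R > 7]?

12

P(R > 7) = 1/6.
Σ over the event: 12·1/6 = 2.
E[R | R > 7] = (2) / (1/6) = 12.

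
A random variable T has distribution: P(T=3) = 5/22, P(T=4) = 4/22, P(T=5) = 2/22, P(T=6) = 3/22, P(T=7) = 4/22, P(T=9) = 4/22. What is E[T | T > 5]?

82/11

P(T > 5) = 1/2.
Σ over the event: 6·3/22 + 7·2/11 + 9·2/11 = 41/11.
E[T | T > 5] = (41/11) / (1/2) = 82/11.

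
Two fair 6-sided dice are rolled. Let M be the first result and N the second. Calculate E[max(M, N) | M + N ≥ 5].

P(M + N ≥ 5) = 5/6.
Summing max(M,N)·P(x,y) over outcomes with M + N ≥ 5 gives 37/9.
E[max(M, N) | M + N ≥ 5] = (37/9) / (5/6) = 74/15.

74/15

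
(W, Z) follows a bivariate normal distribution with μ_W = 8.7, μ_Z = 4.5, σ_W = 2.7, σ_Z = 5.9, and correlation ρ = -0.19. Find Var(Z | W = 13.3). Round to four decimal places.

The conditional variance in a bivariate normal is σ_Z²(1 − ρ²), independent of x.
Var(Z | W=13.3) = (5.9)²·(1 − (-0.19)²) = 34.81·0.9639 = 33.5534.

33.5534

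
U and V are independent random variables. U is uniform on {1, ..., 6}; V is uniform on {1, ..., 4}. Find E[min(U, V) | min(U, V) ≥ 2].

41/15

P(min(U, V) ≥ 2) = 5/8.
Summing min(U,V)·P(x,y) over outcomes with min(U, V) ≥ 2 gives 41/24.
E[min(U, V) | min(U, V) ≥ 2] = (41/24) / (5/8) = 41/15.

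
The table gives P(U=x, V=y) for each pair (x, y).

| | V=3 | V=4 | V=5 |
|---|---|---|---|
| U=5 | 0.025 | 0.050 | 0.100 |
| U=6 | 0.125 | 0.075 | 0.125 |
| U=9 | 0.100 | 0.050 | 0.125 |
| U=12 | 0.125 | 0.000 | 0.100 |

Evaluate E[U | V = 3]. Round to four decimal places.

8.7333

P(V = 3) = 0.375.
Σ U·P over the event = 5·(0.025) + 6·(0.125) + 9·(0.100) + 12·(0.125) = 3.275.
E[U | V = 3] = (3.275) / (0.375) = 8.7333.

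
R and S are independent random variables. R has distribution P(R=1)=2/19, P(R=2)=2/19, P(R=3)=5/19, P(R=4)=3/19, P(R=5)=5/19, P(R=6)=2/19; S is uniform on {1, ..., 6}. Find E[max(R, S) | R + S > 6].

184/35

P(R + S > 6) = 35/57.
Summing max(R,S)·P(x,y) over outcomes with R + S > 6 gives 184/57.
E[max(R, S) | R + S > 6] = (184/57) / (35/57) = 184/35.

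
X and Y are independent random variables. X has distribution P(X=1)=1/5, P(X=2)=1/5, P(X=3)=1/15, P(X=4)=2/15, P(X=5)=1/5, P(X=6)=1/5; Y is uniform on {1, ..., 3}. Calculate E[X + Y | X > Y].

P(X > Y) = 29/45.
Summing (X+Y)·P(x,y) over outcomes with X > Y gives 21/5.
E[X + Y | X > Y] = (21/5) / (29/45) = 189/29.

189/29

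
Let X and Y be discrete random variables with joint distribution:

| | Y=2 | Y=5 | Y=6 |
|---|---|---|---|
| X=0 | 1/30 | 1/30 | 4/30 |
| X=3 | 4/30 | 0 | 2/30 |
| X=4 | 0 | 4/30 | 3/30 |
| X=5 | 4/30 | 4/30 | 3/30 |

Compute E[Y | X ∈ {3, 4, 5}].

13/3

P(X ∈ {3, 4, 5}) = 4/5.
Σ Y·P over the event = 2·(4/30) + 6·(2/30) + 5·(4/30) + 6·(3/30) + 2·(4/30) + 5·(4/30) + 6·(3/30) = 52/15.
E[Y | X ∈ {3, 4, 5}] = (52/15) / (4/5) = 13/3.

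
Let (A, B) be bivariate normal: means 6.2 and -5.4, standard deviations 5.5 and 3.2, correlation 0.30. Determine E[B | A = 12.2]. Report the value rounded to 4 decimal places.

For a bivariate normal, E[B | A=x] = μ_B + ρ·(σ_B/σ_A)·(x − μ_A).
E[B | A=12.2] = -5.4 + (0.30)·(3.2/5.5)·(12.2 − (6.2)) = -5.4 + (0.17455)·(6) = -4.3527.

-4.3527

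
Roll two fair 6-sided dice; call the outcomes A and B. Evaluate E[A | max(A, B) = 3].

Outcomes with max(A, B) = 3: (1,3), (2,3), (3,1), (3,2), (3,3), each with probability 1/36.
E[A | max(A, B) = 3] = (1 + 2 + 3 + 3 + 3) / 5 = 12/5.

12/5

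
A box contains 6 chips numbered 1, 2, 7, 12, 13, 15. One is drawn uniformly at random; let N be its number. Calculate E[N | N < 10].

P(N < 10) = 1/2.
Σ over the event: 1·1/6 + 2·1/6 + 7·1/6 = 5/3.
E[N | N < 10] = (5/3) / (1/2) = 10/3.

10/3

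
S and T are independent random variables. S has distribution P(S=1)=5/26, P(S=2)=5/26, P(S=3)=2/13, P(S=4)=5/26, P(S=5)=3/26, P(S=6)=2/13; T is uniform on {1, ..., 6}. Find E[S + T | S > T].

P(S > T) = 5/13.
Summing (S+T)·P(x,y) over outcomes with S > T gives 137/52.
E[S + T | S > T] = (137/52) / (5/13) = 137/20.

137/20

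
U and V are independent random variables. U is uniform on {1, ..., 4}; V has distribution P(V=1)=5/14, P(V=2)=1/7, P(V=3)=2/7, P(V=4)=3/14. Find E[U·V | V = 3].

P(V = 3) = 2/7.
Summing UV·P(x,y) over outcomes with V = 3 gives 15/7.
E[U·V | V = 3] = (15/7) / (2/7) = 15/2.

15/2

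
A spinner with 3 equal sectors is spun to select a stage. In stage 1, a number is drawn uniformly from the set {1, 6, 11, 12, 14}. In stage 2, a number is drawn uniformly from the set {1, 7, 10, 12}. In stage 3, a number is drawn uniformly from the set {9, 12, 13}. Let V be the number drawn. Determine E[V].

829/90

E[V | stage 1] = (1+6+11+12+14)/5 = 44/5.
E[V | stage 2] = (1+7+10+12)/4 = 15/2.
E[V | stage 3] = (9+12+13)/3 = 34/3.
E[V] = (1/3)·(44/5) + (1/3)·(15/2) + (1/3)·(34/3) = 829/90.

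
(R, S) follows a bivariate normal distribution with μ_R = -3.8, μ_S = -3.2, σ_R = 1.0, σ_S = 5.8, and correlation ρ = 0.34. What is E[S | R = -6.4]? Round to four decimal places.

E[S | R=x] = μ_S + ρ(σ_S/σ_R)(x − μ_R) for jointly normal variables.
E[S | R=-6.4] = -3.2 + (0.34)·(5.8/1.0)·(-6.4 − (-3.8)) = -3.2 + (1.972)·(-2.6) = -8.3272.

-8.3272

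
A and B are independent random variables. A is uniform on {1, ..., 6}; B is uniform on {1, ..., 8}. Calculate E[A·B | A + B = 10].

22

P(A + B = 10) = 5/48.
Summing AB·P(x,y) over outcomes with A + B = 10 gives 55/24.
E[A·B | A + B = 10] = (55/24) / (5/48) = 22.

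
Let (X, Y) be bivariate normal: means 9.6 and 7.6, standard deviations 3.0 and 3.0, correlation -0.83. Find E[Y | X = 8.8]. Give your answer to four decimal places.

E[Y | X=x] = μ_Y + ρ(σ_Y/σ_X)(x − μ_X) for jointly normal variables.
E[Y | X=8.8] = 7.6 + (-0.83)·(3.0/3.0)·(8.8 − (9.6)) = 7.6 + (-0.83)·(-0.8) = 8.2640.

8.2640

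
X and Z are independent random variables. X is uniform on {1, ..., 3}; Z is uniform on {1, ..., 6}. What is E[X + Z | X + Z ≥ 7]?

23/3

Outcomes with X + Z ≥ 7: (1,6), (2,5), (2,6), (3,4), (3,5), (3,6), each with probability 1/18.
E[X + Z | X + Z ≥ 7] = (7 + 7 + 8 + 7 + 8 + 9) / 6 = 23/3.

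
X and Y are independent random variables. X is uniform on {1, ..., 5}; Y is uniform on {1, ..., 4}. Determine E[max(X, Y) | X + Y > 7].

14/3

Outcomes with X + Y > 7: (4,4), (5,3), (5,4), each with probability 1/20.
E[max(X, Y) | X + Y > 7] = (4 + 5 + 5) / 3 = 14/3.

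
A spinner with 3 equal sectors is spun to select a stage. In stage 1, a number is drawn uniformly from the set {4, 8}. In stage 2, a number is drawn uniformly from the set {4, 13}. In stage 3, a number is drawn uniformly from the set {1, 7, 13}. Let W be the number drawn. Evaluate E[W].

43/6

E[W | stage 1] = (4+8)/2 = 6.
E[W | stage 2] = (4+13)/2 = 17/2.
E[W | stage 3] = (1+7+13)/3 = 7.
By the law of total expectation,
E[W] = (1/3)·(6) + (1/3)·(17/2) + (1/3)·(7) = 43/6.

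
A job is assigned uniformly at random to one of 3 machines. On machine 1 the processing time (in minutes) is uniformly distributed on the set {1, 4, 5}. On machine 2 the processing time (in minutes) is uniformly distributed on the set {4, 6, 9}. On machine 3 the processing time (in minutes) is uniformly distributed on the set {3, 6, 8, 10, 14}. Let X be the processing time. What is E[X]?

E[X | machine 1] = (1+4+5)/3 = 10/3.
E[X | machine 2] = (4+6+9)/3 = 19/3.
E[X | machine 3] = (3+6+8+10+14)/5 = 41/5.
E[X] = (1/3)·(10/3) + (1/3)·(19/3) + (1/3)·(41/5) = 268/45.

268/45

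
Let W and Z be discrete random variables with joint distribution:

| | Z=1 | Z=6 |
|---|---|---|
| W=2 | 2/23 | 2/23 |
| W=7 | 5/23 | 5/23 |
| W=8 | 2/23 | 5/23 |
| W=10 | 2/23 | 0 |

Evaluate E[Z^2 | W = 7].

P(W = 7) = 10/23.
Summing Z^2·P(W=x,Z=y) over the conditioning event gives 185/23.
E[Z^2 | W = 7] = (185/23) / (10/23) = 37/2.

37/2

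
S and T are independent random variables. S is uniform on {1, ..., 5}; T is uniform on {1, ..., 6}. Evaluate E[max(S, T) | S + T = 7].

Outcomes with S + T = 7: (1,6), (2,5), (3,4), (4,3), (5,2), each with probability 1/30.
E[max(S, T) | S + T = 7] = (6 + 5 + 4 + 4 + 5) / 5 = 24/5.

24/5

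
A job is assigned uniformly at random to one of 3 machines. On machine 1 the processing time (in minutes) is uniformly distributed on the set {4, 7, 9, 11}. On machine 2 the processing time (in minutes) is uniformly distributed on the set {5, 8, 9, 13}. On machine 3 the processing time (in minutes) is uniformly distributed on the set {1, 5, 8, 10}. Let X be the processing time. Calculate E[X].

E[X | machine 1] = (4+7+9+11)/4 = 31/4.
E[X | machine 2] = (5+8+9+13)/4 = 35/4.
E[X | machine 3] = (1+5+8+10)/4 = 6.
By the law of total expectation,
E[X] = (1/3)·(31/4) + (1/3)·(35/4) + (1/3)·(6) = 15/2.

15/2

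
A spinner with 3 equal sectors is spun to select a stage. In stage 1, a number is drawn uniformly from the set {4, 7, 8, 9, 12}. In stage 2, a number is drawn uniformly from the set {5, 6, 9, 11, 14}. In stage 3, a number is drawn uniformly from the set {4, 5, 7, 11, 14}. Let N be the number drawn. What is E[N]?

E[N | stage 1] = (4+7+8+9+12)/5 = 8.
E[N | stage 2] = (5+6+9+11+14)/5 = 9.
E[N | stage 3] = (4+5+7+11+14)/5 = 41/5.
By the law of total expectation,
E[N] = (1/3)·(8) + (1/3)·(9) + (1/3)·(41/5) = 42/5.

42/5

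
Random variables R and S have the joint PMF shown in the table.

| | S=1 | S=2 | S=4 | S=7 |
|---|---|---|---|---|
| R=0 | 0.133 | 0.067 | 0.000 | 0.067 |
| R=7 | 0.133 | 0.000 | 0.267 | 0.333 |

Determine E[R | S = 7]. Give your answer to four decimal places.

P(S = 7) = 0.400.
Σ R·P over the event = 0·(0.067) + 7·(0.333) = 2.331.
E[R | S = 7] = (2.331) / (0.400) = 5.8275.

5.8275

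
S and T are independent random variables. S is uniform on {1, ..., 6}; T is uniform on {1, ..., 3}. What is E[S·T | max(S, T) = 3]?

27/5

Outcomes with max(S, T) = 3: (1,3), (2,3), (3,1), (3,2), (3,3), each with probability 1/18.
E[S·T | max(S, T) = 3] = (3 + 6 + 3 + 6 + 9) / 5 = 27/5.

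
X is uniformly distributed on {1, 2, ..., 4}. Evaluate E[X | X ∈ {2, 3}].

5/2

P(X ∈ {2, 3}) = 1/2.
Σ over the event: 2·1/4 + 3·1/4 = 5/4.
E[X | X ∈ {2, 3}] = (5/4) / (1/2) = 5/2.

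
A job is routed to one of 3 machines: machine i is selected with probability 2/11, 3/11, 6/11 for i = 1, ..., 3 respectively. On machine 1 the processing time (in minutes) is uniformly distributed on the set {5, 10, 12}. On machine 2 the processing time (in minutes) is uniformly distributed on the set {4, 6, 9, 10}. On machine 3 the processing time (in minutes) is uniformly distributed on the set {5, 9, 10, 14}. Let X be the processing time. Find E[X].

387/44

E[X | machine 1] = (5+10+12)/3 = 9.
E[X | machine 2] = (4+6+9+10)/4 = 29/4.
E[X | machine 3] = (5+9+10+14)/4 = 19/2.
E[X] = (2/11)·(9) + (3/11)·(29/4) + (6/11)·(19/2) = 387/44.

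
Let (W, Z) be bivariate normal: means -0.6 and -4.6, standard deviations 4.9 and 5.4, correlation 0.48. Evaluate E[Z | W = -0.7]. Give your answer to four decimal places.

E[Z | W=x] = μ_Z + ρ(σ_Z/σ_W)(x − μ_W) for jointly normal variables.
E[Z | W=-0.7] = -4.6 + (0.48)·(5.4/4.9)·(-0.7 − (-0.6)) = -4.6 + (0.52898)·(-0.1) = -4.6529.

-4.6529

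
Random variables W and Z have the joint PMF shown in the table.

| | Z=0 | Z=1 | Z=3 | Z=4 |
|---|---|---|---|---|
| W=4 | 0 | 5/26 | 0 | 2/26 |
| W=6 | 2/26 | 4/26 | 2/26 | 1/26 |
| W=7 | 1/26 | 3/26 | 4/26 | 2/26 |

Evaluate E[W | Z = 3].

P(Z = 3) = 3/13.
Σ W·P over the event = 6·(2/26) + 7·(4/26) = 20/13.
E[W | Z = 3] = (20/13) / (3/13) = 20/3.

20/3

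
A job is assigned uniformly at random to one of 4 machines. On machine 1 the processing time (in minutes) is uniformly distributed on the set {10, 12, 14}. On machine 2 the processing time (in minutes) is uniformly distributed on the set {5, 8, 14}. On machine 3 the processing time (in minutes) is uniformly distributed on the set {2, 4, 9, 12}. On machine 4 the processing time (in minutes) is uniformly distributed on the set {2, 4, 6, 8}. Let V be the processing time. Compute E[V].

131/16

E[V | machine 1] = (10+12+14)/3 = 12.
E[V | machine 2] = (5+8+14)/3 = 9.
E[V | machine 3] = (2+4+9+12)/4 = 27/4.
E[V | machine 4] = (2+4+6+8)/4 = 5.
E[V] = (1/4)·(12) + (1/4)·(9) + (1/4)·(27/4) + (1/4)·(5) = 131/16.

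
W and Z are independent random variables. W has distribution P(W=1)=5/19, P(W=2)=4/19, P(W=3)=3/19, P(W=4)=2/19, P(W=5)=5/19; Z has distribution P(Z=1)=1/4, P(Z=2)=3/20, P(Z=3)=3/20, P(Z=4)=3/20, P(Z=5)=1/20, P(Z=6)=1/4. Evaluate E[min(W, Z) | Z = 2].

P(Z = 2) = 3/20.
Summing min(W,Z)·P(x,y) over outcomes with Z = 2 gives 99/380.
E[min(W, Z) | Z = 2] = (99/380) / (3/20) = 33/19.

33/19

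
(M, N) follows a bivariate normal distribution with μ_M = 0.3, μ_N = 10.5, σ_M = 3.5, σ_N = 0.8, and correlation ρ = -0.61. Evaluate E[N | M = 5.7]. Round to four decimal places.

E[N | M=x] = μ_N + ρ(σ_N/σ_M)(x − μ_M) for jointly normal variables.
E[N | M=5.7] = 10.5 + (-0.61)·(0.8/3.5)·(5.7 − (0.3)) = 10.5 + (-0.13943)·(5.4) = 9.7471.

9.7471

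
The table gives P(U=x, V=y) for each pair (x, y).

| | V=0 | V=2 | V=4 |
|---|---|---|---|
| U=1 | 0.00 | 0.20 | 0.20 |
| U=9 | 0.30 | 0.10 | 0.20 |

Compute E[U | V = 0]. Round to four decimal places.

P(V = 0) = 0.30.
Σ U·P over the event = 9·(0.30) = 2.70.
E[U | V = 0] = (2.70) / (0.30) = 9.0000.

9.0000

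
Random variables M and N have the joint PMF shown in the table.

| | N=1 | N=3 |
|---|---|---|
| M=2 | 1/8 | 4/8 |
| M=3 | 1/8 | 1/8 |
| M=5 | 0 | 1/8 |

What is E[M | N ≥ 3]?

8/3

P(N ≥ 3) = 3/4.
Σ M·P over the event = 2·(4/8) + 3·(1/8) + 5·(1/8) = 2.
E[M | N ≥ 3] = (2) / (3/4) = 8/3.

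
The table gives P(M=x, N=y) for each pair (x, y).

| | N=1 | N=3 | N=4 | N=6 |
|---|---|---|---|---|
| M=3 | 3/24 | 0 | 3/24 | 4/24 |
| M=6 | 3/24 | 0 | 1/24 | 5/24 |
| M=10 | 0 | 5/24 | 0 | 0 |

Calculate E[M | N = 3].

P(N = 3) = 5/24.
Summing M·P(M=x,N=y) over the conditioning event gives 25/12.
E[M | N = 3] = (25/12) / (5/24) = 10.

10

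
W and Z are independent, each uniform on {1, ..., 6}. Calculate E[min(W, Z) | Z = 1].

P(Z = 1) = 1/6.
Summing min(W,Z)·P(x,y) over outcomes with Z = 1 gives 1/6.
E[min(W, Z) | Z = 1] = (1/6) / (1/6) = 1.

1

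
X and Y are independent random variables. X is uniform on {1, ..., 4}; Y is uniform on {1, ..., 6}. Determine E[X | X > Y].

Outcomes with X > Y: (2,1), (3,1), (3,2), (4,1), (4,2), (4,3), each with probability 1/24.
E[X | X > Y] = (2 + 3 + 3 + 4 + 4 + 4) / 6 = 10/3.

10/3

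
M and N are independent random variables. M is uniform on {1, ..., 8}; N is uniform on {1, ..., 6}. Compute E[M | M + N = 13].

P(M + N = 13) = 1/24.
Summing M·P(x,y) over outcomes with M + N = 13 gives 5/16.
E[M | M + N = 13] = (5/16) / (1/24) = 15/2.

15/2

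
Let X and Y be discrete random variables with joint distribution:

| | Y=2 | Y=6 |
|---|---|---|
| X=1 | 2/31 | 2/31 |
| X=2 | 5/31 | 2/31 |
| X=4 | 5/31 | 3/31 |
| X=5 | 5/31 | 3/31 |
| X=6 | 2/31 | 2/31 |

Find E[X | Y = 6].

15/4

P(Y = 6) = 12/31.
Σ X·P over the event = 1·(2/31) + 2·(2/31) + 4·(3/31) + 5·(3/31) + 6·(2/31) = 45/31.
E[X | Y = 6] = (45/31) / (12/31) = 15/4.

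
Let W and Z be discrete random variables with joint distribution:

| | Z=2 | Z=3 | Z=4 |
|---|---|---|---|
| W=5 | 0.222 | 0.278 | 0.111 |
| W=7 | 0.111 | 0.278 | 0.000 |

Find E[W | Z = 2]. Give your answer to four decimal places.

P(Z = 2) = 0.333.
Σ W·P over the event = 5·(0.222) + 7·(0.111) = 1.887.
E[W | Z = 2] = (1.887) / (0.333) = 5.6667.

5.6667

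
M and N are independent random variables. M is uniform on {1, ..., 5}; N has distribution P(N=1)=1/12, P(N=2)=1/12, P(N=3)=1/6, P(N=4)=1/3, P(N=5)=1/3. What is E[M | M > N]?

P(M > N) = 1/4.
Summing M·P(x,y) over outcomes with M > N gives 16/15.
E[M | M > N] = (16/15) / (1/4) = 64/15.

64/15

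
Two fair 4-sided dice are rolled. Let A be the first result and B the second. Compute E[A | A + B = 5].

5/2

Outcomes with A + B = 5: (1,4), (2,3), (3,2), (4,1), each with probability 1/16.
E[A | A + B = 5] = (1 + 2 + 3 + 4) / 4 = 5/2.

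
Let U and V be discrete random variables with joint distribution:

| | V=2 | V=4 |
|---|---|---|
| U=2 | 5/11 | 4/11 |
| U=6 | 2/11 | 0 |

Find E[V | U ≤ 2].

26/9

P(U ≤ 2) = 9/11.
Σ V·P over the event = 2·(5/11) + 4·(4/11) = 26/11.
E[V | U ≤ 2] = (26/11) / (9/11) = 26/9.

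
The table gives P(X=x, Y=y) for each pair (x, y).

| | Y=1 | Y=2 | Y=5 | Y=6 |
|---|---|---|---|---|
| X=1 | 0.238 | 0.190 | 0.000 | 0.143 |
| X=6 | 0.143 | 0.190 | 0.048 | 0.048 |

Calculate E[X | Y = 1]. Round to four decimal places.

P(Y = 1) = 0.381.
Summing X·P(X=x,Y=y) over the conditioning event gives 1.096.
E[X | Y = 1] = (1.096) / (0.381) = 2.8766.

2.8766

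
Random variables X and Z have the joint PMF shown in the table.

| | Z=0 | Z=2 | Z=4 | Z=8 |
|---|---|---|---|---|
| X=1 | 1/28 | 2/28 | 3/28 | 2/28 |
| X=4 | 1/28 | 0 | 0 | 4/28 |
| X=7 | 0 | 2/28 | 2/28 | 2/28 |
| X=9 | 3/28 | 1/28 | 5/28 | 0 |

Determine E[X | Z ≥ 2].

P(Z ≥ 2) = 23/28.
Summing X·P(X=x,Z=y) over the conditioning event gives 17/4.
E[X | Z ≥ 2] = (17/4) / (23/28) = 119/23.

119/23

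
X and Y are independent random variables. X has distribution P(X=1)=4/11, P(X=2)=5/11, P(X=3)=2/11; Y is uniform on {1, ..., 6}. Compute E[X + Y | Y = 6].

P(Y = 6) = 1/6.
Summing (X+Y)·P(x,y) over outcomes with Y = 6 gives 43/33.
E[X + Y | Y = 6] = (43/33) / (1/6) = 86/11.

86/11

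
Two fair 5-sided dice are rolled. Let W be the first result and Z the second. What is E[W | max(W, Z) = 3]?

Outcomes with max(W, Z) = 3: (1,3), (2,3), (3,1), (3,2), (3,3), each with probability 1/25.
E[W | max(W, Z) = 3] = (1 + 2 + 3 + 3 + 3) / 5 = 12/5.

12/5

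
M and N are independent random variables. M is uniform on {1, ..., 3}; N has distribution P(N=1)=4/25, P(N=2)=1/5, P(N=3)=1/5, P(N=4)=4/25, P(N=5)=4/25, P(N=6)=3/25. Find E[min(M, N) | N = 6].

2

P(N = 6) = 3/25.
Summing min(M,N)·P(x,y) over outcomes with N = 6 gives 6/25.
E[min(M, N) | N = 6] = (6/25) / (3/25) = 2.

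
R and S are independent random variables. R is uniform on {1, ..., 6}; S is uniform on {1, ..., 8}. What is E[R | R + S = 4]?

2

Outcomes with R + S = 4: (1,3), (2,2), (3,1), each with probability 1/48.
E[R | R + S = 4] = (1 + 2 + 3) / 3 = 2.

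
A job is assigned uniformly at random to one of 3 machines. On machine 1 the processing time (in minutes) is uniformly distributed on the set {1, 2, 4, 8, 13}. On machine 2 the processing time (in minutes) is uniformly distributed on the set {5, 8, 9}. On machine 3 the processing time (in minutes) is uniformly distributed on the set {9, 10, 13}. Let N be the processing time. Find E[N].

E[N | machine 1] = (1+2+4+8+13)/5 = 28/5.
E[N | machine 2] = (5+8+9)/3 = 22/3.
E[N | machine 3] = (9+10+13)/3 = 32/3.
E[N] = (1/3)·(28/5) + (1/3)·(22/3) + (1/3)·(32/3) = 118/15.

118/15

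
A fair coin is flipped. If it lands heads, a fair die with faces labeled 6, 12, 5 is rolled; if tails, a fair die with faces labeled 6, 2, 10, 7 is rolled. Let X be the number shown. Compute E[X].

E[X | heads] = (6+12+5)/3 = 23/3.
E[X | tails] = (6+2+10+7)/4 = 25/4.
By the law of total expectation,
E[X] = (1/2)·(23/3) + (1/2)·(25/4) = 167/24.

167/24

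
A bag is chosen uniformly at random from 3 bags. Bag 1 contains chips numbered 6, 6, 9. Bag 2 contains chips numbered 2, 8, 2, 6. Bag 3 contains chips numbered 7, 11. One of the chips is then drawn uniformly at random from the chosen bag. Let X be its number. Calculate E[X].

41/6

E[X | bag 1] = (6+6+9)/3 = 7.
E[X | bag 2] = (2+8+2+6)/4 = 9/2.
E[X | bag 3] = (7+11)/2 = 9.
By the law of total expectation,
E[X] = (1/3)·(7) + (1/3)·(9/2) + (1/3)·(9) = 41/6.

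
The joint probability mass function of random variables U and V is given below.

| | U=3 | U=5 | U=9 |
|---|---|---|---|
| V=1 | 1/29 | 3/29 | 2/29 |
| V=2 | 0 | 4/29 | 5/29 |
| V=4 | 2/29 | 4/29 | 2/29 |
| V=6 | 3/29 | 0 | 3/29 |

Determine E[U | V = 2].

65/9

P(V = 2) = 9/29.
Σ U·P over the event = 5·(4/29) + 9·(5/29) = 65/29.
E[U | V = 2] = (65/29) / (9/29) = 65/9.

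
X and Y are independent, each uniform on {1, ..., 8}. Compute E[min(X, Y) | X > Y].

P(X > Y) = 7/16.
Summing min(X,Y)·P(x,y) over outcomes with X > Y gives 21/16.
E[min(X, Y) | X > Y] = (21/16) / (7/16) = 3.

3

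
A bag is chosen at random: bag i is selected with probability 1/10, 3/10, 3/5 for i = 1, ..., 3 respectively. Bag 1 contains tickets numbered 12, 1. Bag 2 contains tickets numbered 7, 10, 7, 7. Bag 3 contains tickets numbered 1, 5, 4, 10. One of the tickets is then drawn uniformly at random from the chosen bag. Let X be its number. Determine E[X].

E[X | bag 1] = (12+1)/2 = 13/2.
E[X | bag 2] = (7+10+7+7)/4 = 31/4.
E[X | bag 3] = (1+5+4+10)/4 = 5.
By the law of total expectation,
E[X] = (1/10)·(13/2) + (3/10)·(31/4) + (3/5)·(5) = 239/40.

239/40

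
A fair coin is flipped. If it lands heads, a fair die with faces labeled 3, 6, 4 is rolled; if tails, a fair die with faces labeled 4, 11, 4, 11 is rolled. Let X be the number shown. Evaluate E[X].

E[X | heads] = (3+6+4)/3 = 13/3.
E[X | tails] = (4+11+4+11)/4 = 15/2.
By the law of total expectation,
E[X] = (1/2)·(13/3) + (1/2)·(15/2) = 71/12.

71/12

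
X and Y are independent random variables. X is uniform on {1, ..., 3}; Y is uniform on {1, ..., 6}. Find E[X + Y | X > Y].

Outcomes with X > Y: (2,1), (3,1), (3,2), each with probability 1/18.
E[X + Y | X > Y] = (3 + 4 + 5) / 3 = 4.

4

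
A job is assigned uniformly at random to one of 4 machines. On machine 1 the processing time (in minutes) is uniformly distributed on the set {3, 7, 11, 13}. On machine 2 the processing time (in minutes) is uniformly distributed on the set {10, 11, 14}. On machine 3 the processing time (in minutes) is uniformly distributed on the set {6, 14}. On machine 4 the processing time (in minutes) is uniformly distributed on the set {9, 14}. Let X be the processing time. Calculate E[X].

E[X | machine 1] = (3+7+11+13)/4 = 17/2.
E[X | machine 2] = (10+11+14)/3 = 35/3.
E[X | machine 3] = (6+14)/2 = 10.
E[X | machine 4] = (9+14)/2 = 23/2.
By the law of total expectation,
E[X] = (1/4)·(17/2) + (1/4)·(35/3) + (1/4)·(10) + (1/4)·(23/2) = 125/12.

125/12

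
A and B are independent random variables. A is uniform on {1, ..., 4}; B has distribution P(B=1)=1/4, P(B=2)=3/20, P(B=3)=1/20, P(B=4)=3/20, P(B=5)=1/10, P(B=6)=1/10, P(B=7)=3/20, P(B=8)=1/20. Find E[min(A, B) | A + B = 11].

P(A + B = 11) = 1/20.
Summing min(A,B)·P(x,y) over outcomes with A + B = 11 gives 3/16.
E[min(A, B) | A + B = 11] = (3/16) / (1/20) = 15/4.

15/4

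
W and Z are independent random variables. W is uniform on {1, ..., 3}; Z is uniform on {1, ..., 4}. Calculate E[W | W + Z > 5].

P(W + Z > 5) = 1/4.
Summing W·P(x,y) over outcomes with W + Z > 5 gives 2/3.
E[W | W + Z > 5] = (2/3) / (1/4) = 8/3.

8/3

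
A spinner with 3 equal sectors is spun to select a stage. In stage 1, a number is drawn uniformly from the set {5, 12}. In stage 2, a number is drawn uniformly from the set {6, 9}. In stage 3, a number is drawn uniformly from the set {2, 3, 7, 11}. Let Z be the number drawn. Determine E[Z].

E[Z | stage 1] = (5+12)/2 = 17/2.
E[Z | stage 2] = (6+9)/2 = 15/2.
E[Z | stage 3] = (2+3+7+11)/4 = 23/4.
E[Z] = (1/3)·(17/2) + (1/3)·(15/2) + (1/3)·(23/4) = 29/4.

29/4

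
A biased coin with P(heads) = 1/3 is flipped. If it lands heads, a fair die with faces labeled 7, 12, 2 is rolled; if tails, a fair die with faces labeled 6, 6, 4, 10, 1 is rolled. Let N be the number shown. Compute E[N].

89/15

E[N | heads] = (7+12+2)/3 = 7.
E[N | tails] = (6+6+4+10+1)/5 = 27/5.
By the law of total expectation,
E[N] = (1/3)·(7) + (2/3)·(27/5) = 89/15.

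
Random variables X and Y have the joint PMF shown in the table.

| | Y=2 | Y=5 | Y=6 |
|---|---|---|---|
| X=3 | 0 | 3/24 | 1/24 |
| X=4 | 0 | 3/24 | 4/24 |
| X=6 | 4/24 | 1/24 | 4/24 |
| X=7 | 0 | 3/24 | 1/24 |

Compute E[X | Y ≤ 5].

36/7

P(Y ≤ 5) = 7/12.
Σ X·P over the event = 3·(3/24) + 4·(3/24) + 6·(4/24) + 6·(1/24) + 7·(3/24) = 3.
E[X | Y ≤ 5] = (3) / (7/12) = 36/7.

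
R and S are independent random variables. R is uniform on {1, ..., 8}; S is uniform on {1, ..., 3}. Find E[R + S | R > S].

P(R > S) = 3/4.
Summing (R+S)·P(x,y) over outcomes with R > S gives 11/2.
E[R + S | R > S] = (11/2) / (3/4) = 22/3.

22/3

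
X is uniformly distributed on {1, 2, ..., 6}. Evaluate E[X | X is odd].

3

Given X is odd, X is equally likely to be any of {1, 3, 5}.
E[X | X is odd] = (1 + 3 + 5) / 3 = 3.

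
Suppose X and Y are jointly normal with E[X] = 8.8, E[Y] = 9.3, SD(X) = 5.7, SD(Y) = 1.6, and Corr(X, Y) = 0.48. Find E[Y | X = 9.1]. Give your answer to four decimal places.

The regression of Y on X has slope ρ·σ_Y/σ_X and passes through (μ_X, μ_Y).
E[Y | X=9.1] = 9.3 + (0.48)·(1.6/5.7)·(9.1 − (8.8)) = 9.3 + (0.13474)·(0.3) = 9.3404.

9.3404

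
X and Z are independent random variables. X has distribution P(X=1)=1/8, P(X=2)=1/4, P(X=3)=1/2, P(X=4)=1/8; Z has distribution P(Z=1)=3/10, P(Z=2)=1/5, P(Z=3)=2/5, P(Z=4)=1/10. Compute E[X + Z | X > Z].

23/5

P(X > Z) = 7/16.
Summing (X+Z)·P(x,y) over outcomes with X > Z gives 161/80.
E[X + Z | X > Z] = (161/80) / (7/16) = 23/5.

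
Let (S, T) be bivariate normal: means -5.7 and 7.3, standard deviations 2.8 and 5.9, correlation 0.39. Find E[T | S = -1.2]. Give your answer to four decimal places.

10.9980

The regression of T on S has slope ρ·σ_T/σ_S and passes through (μ_S, μ_T).
E[T | S=-1.2] = 7.3 + (0.39)·(5.9/2.8)·(-1.2 − (-5.7)) = 7.3 + (0.821786)·(4.5) = 10.9980.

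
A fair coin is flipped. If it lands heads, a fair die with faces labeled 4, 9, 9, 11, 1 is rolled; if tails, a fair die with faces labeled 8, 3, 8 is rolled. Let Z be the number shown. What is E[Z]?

E[Z | heads] = (4+9+9+11+1)/5 = 34/5.
E[Z | tails] = (8+3+8)/3 = 19/3.
By the law of total expectation,
E[Z] = (1/2)·(34/5) + (1/2)·(19/3) = 197/30.

197/30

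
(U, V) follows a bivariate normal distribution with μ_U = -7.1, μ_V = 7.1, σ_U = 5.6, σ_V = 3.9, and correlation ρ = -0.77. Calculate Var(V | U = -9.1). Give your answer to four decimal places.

6.1920

The conditional variance in a bivariate normal is σ_V²(1 − ρ²), independent of x.
Var(V | U=-9.1) = (3.9)²·(1 − (-0.77)²) = 15.21·0.4071 = 6.1920.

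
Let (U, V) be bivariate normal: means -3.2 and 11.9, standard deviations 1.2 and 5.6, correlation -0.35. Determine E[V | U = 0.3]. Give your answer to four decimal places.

6.1833

For a bivariate normal, E[V | U=x] = μ_V + ρ·(σ_V/σ_U)·(x − μ_U).
E[V | U=0.3] = 11.9 + (-0.35)·(5.6/1.2)·(0.3 − (-3.2)) = 11.9 + (-1.63333)·(3.5) = 6.1833.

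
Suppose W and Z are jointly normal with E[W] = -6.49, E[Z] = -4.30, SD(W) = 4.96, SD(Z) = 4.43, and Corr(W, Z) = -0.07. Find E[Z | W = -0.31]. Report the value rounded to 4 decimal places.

For a bivariate normal, E[Z | W=x] = μ_Z + ρ·(σ_Z/σ_W)·(x − μ_W).
E[Z | W=-0.31] = -4.30 + (-0.07)·(4.43/4.96)·(-0.31 − (-6.49)) = -4.30 + (-0.06252)·(6.18) = -4.6864.

-4.6864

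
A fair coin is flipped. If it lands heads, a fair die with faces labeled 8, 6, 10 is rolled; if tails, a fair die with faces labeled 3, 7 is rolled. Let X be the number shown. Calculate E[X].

E[X | heads] = (8+6+10)/3 = 8.
E[X | tails] = (3+7)/2 = 5.
By the law of total expectation,
E[X] = (1/2)·(8) + (1/2)·(5) = 13/2.

13/2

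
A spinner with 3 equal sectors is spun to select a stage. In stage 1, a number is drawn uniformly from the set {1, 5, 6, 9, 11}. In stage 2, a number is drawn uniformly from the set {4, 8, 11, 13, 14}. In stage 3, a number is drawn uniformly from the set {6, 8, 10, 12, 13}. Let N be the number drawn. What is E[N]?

E[N | stage 1] = (1+5+6+9+11)/5 = 32/5.
E[N | stage 2] = (4+8+11+13+14)/5 = 10.
E[N | stage 3] = (6+8+10+12+13)/5 = 49/5.
E[N] = (1/3)·(32/5) + (1/3)·(10) + (1/3)·(49/5) = 131/15.

131/15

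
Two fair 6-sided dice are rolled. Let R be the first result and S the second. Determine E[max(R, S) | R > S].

14/3

P(R > S) = 5/12.
Summing max(R,S)·P(x,y) over outcomes with R > S gives 35/18.
E[max(R, S) | R > S] = (35/18) / (5/12) = 14/3.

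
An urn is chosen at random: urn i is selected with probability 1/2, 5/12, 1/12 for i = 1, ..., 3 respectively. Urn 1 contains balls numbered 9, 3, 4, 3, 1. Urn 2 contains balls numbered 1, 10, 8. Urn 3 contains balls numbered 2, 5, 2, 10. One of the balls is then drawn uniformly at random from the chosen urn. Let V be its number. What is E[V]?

E[V | urn 1] = (9+3+4+3+1)/5 = 4.
E[V | urn 2] = (1+10+8)/3 = 19/3.
E[V | urn 3] = (2+5+2+10)/4 = 19/4.
E[V] = (1/2)·(4) + (5/12)·(19/3) + (1/12)·(19/4) = 725/144.

725/144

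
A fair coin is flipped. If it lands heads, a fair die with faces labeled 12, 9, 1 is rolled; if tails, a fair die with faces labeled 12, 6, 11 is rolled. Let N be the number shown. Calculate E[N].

17/2

E[N | heads] = (12+9+1)/3 = 22/3.
E[N | tails] = (12+6+11)/3 = 29/3.
By the law of total expectation,
E[N] = (1/2)·(22/3) + (1/2)·(29/3) = 17/2.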